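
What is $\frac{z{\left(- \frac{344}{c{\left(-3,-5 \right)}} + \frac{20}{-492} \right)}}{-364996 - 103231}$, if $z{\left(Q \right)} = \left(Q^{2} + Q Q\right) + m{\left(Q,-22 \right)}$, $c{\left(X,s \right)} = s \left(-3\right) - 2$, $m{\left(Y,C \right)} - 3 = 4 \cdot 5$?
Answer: $- \frac{3650426681}{1197163261827} \approx -0.0030492$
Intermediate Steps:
$m{\left(Y,C \right)} = 23$ ($m{\left(Y,C \right)} = 3 + 4 \cdot 5 = 3 + 20 = 23$)
$c{\left(X,s \right)} = -2 - 3 s$ ($c{\left(X,s \right)} = - 3 s - 2 = -2 - 3 s$)
$z{\left(Q \right)} = 23 + 2 Q^{2}$ ($z{\left(Q \right)} = \left(Q^{2} + Q Q\right) + 23 = \left(Q^{2} + Q^{2}\right) + 23 = 2 Q^{2} + 23 = 23 + 2 Q^{2}$)
$\frac{z{\left(- \frac{344}{c{\left(-3,-5 \right)}} + \frac{20}{-492} \right)}}{-364996 - 103231} = \frac{23 + 2 \left(- \frac{344}{-2 - -15} + \frac{20}{-492}\right)^{2}}{-364996 - 103231} = \frac{23 + 2 \left(- \frac{344}{-2 + 15} + 20 \left(- \frac{1}{492}\right)\right)^{2}}{-468227} = \left(23 + 2 \left(- \frac{344}{13} - \frac{5}{123}\right)^{2}\right) \left(- \frac{1}{468227}\right) = \left(23 + 2 \left(- \frac{42377}{1599}\right)^{2}\right) \left(- \frac{1}{468227}\right) = \left(23 + 2 \cdot \frac{1795810129}{2556801}\right) \left(- \frac{1}{468227}\right) = \left(23 + \frac{3591620258}{2556801}\right) \left(- \frac{1}{468227}\right) = \frac{3650426681}{2556801} \left(- \frac{1}{468227}\right) = - \frac{3650426681}{1197163261827}$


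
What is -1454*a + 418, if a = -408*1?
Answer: 593650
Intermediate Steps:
a = -408
-1454*a + 418 = -1454*(-408) + 418 = 593232 + 418 = 593650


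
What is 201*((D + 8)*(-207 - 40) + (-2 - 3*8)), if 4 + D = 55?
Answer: -2934399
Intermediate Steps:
D = 51 (D = -4 + 55 = 51)
201*((D + 8)*(-207 - 40) + (-2 - 3*8)) = 201*((51 + 8)*(-207 - 40) + (-2 - 3*8)) = 201*(59*(-247) + (-2 - 24)) = 201*(-14573 - 26) = 201*(-14599) = -2934399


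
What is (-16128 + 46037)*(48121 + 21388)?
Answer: 2078944681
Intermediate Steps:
(-16128 + 46037)*(48121 + 21388) = 29909*69509 = 2078944681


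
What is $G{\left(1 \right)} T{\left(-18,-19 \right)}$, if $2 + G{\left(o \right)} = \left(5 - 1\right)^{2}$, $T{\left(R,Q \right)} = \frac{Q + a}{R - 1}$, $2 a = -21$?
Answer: $\frac{413}{19} \approx 21.737$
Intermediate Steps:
$a = - \frac{21}{2}$ ($a = \frac{1}{2} \left(-21\right) = - \frac{21}{2} \approx -10.5$)
$T{\left(R,Q \right)} = \frac{- \frac{21}{2} + Q}{-1 + R}$ ($T{\left(R,Q \right)} = \frac{Q - \frac{21}{2}}{R - 1} = \frac{- \frac{21}{2} + Q}{-1 + R}$)
$G{\left(o \right)} = 14$ ($G{\left(o \right)} = -2 + \left(5 - 1\right)^{2} = -2 + 4^{2} = -2 + 16 = 14$)
$G{\left(1 \right)} T{\left(-18,-19 \right)} = 14 \frac{- \frac{21}{2} - 19}{-1 - 18} = 14 \frac{1}{-19} \left(- \frac{59}{2}\right) = 14 \left(\left(- \frac{1}{19}\right) \left(- \frac{59}{2}\right)\right) = 14 \cdot \frac{59}{38} = \frac{413}{19}$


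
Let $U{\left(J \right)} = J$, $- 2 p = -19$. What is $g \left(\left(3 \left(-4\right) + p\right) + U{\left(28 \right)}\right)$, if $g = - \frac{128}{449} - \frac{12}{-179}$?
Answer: $- \frac{446862}{80371} \approx -5.56$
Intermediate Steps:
$p = \frac{19}{2}$ ($p = \left(- \frac{1}{2}\right) \left(-19\right) = \frac{19}{2} \approx 9.5$)
$g = - \frac{17524}{80371}$ ($g = \left(-128\right) \frac{1}{449} - - \frac{12}{179} = - \frac{128}{449} + \frac{12}{179} = - \frac{17524}{80371} \approx -0.21804$)
$g \left(\left(3 \left(-4\right) + p\right) + U{\left(28 \right)}\right) = - \frac{17524 \left(\left(3 \left(-4\right) + \frac{19}{2}\right) + 28\right)}{80371} = - \frac{17524 \left(\left(-12 + \frac{19}{2}\right) + 28\right)}{80371} = - \frac{17524 \left(- \frac{5}{2} + 28\right)}{80371} = \left(- \frac{17524}{80371}\right) \frac{51}{2} = - \frac{446862}{80371}$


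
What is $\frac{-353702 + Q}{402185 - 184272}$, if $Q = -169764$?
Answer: $- \frac{523466}{217913} \approx -2.4022$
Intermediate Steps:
$\frac{-353702 + Q}{402185 - 184272} = \frac{-353702 - 169764}{402185 - 184272} = - \frac{523466}{217913}$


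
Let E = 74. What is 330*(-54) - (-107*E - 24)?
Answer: -9878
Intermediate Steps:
330*(-54) - (-107*E - 24) = 330*(-54) - (-107*74 - 24) = -17820 - (-7918 - 24) = -17820 - 1*(-7942) = -17820 + 7942 = -9878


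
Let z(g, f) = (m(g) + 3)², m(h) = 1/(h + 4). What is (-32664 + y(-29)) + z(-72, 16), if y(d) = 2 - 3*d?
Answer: -150585591/4624 ≈ -32566.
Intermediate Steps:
m(h) = 1/(4 + h)
z(g, f) = (3 + 1/(4 + g))² (z(g, f) = (1/(4 + g) + 3)² = (3 + 1/(4 + g))²)
(-32664 + y(-29)) + z(-72, 16) = (-32664 + (2 - 3*(-29))) + (13 + 3*(-72))²/(4 - 72)² = (-32664 + (2 + 87)) + (13 - 216)²/(-68)² = (-32664 + 89) + (1/4624)*(-203)² = -32575 + (1/4624)*41209 = -32575 + 41209/4624 = -150585591/4624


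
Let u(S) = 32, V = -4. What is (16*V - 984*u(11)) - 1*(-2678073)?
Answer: 2646521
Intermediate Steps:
(16*V - 984*u(11)) - 1*(-2678073) = (16*(-4) - 984*32) - 1*(-2678073) = (-64 - 31488) + 2678073 = -31552 + 2678073 = 2646521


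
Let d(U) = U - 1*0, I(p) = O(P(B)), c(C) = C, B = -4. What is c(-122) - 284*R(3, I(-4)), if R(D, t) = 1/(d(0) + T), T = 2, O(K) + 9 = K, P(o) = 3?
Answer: -264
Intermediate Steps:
O(K) = -9 + K
I(p) = -6 (I(p) = -9 + 3 = -6)
d(U) = U (d(U) = U + 0 = U)
R(D, t) = ½ (R(D, t) = 1/(0 + 2) = 1/2 = ½)
c(-122) - 284*R(3, I(-4)) = -122 - 284*½ = -122 - 142 = -264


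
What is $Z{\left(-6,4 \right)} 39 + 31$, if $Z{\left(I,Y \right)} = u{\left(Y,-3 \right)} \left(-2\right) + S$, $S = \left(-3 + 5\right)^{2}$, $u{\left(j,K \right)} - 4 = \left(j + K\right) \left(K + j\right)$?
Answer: $-203$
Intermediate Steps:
$u{\left(j,K \right)} = 4 + \left(K + j\right)^{2}$ ($u{\left(j,K \right)} = 4 + \left(j + K\right) \left(K + j\right) = 4 + \left(K + j\right) \left(K + j\right) = 4 + \left(K + j\right)^{2}$)
$S = 4$ ($S = 2^{2} = 4$)
$Z{\left(I,Y \right)} = -4 - 2 \left(-3 + Y\right)^{2}$ ($Z{\left(I,Y \right)} = \left(4 + \left(-3 + Y\right)^{2}\right) \left(-2\right) + 4 = \left(-8 - 2 \left(-3 + Y\right)^{2}\right) + 4 = -4 - 2 \left(-3 + Y\right)^{2}$)
$Z{\left(-6,4 \right)} 39 + 31 = \left(-4 - 2 \left(-3 + 4\right)^{2}\right) 39 + 31 = \left(-4 - 2 \cdot 1^{2}\right) 39 + 31 = \left(-4 - 2\right) 39 + 31 = \left(-6\right) 39 + 31 = -234 + 31 = -203$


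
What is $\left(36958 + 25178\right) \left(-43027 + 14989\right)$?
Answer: $-1742169168$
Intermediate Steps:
$\left(36958 + 25178\right) \left(-43027 + 14989\right) = 62136 \left(-28038\right) = -1742169168$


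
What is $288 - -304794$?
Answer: $305082$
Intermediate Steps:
$288 - -304794 = 288 + 304794 = 305082$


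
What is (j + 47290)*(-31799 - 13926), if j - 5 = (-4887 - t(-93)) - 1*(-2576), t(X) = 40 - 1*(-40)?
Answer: -2053235400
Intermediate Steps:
t(X) = 80 (t(X) = 40 + 40 = 80)
j = -2386 (j = 5 + ((-4887 - 1*80) - 1*(-2576)) = 5 + ((-4887 - 80) + 2576) = 5 + (-4967 + 2576) = 5 - 2391 = -2386)
(j + 47290)*(-31799 - 13926) = (-2386 + 47290)*(-31799 - 13926) = 44904*(-45725) = -2053235400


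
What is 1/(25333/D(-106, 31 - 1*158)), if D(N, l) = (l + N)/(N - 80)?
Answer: 233/4711938 ≈ 4.9449e-5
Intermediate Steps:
D(N, l) = (N + l)/(-80 + N)
1/(25333/D(-106, 31 - 1*158)) = 1/(25333/(((-106 + (31 - 1*158))/(-80 - 106)))) = 1/(25333/(((-106 + (31 - 158))/(-186)))) = 1/(25333/((-(-106 - 127)/186))) = 1/(25333/((-1/186*(-233)))) = 1/(25333/(233/186)) = 1/(25333*(186/233)) = 1/(4711938/233) = 233/4711938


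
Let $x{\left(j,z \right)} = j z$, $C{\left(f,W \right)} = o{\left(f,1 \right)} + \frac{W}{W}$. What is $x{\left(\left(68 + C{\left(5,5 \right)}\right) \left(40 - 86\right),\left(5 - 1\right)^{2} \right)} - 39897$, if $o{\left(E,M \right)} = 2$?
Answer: $-92153$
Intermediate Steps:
$C{\left(f,W \right)} = 3$ ($C{\left(f,W \right)} = 2 + \frac{W}{W} = 2 + 1 = 3$)
$x{\left(\left(68 + C{\left(5,5 \right)}\right) \left(40 - 86\right),\left(5 - 1\right)^{2} \right)} - 39897 = \left(68 + 3\right) \left(40 - 86\right) \left(5 - 1\right)^{2} - 39897 = 71 \left(-46\right) 4^{2} - 39897 = \left(-3266\right) 16 - 39897 = -52256 - 39897 = -92153$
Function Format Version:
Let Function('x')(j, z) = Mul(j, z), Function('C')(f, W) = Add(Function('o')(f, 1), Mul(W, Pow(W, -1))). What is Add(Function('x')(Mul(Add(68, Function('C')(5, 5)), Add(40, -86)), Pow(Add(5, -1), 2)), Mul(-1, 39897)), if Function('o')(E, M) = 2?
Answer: -92153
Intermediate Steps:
Function('C')(f, W) = 3 (Function('C')(f, W) = Add(2, Mul(W, Pow(W, -1))) = Add(2, 1) = 3)
Add(Function('x')(Mul(Add(68, Function('C')(5, 5)), Add(40, -86)), Pow(Add(5, -1), 2)), Mul(-1, 39897)) = Add(Mul(Mul(Add(68, 3), Add(40, -86)), Pow(Add(5, -1), 2)), Mul(-1, 39897)) = Add(Mul(Mul(71, -46), Pow(4, 2)), -39897) = Add(Mul(-3266, 16), -39897) = Add(-52256, -39897) = -92153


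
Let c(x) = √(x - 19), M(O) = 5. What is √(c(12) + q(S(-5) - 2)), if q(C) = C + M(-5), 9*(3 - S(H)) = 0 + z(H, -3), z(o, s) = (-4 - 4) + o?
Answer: √(67 + 9*I*√7)/3 ≈ 2.7699 + 0.47758*I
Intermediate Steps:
z(o, s) = -8 + o
S(H) = 35/9 - H/9 (S(H) = 3 - (0 + (-8 + H))/9 = 3 - (-8 + H)/9 = 3 + (8/9 - H/9) = 35/9 - H/9)
q(C) = 5 + C (q(C) = C + 5 = 5 + C)
c(x) = √(-19 + x)
√(c(12) + q(S(-5) - 2)) = √(√(-19 + 12) + (5 + ((35/9 - ⅑*(-5)) - 2))) = √(√(-7) + (5 + ((35/9 + 5/9) - 2))) = √(I*√7 + (5 + (40/9 - 2))) = √(I*√7 + (5 + 22/9)) = √(I*√7 + 67/9) = √(67/9 + I*√7)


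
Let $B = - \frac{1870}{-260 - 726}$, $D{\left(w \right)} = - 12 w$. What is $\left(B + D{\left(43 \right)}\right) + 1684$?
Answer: $\frac{33927}{29} \approx 1169.9$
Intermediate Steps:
$B = \frac{55}{29}$ ($B = - \frac{1870}{-986} = \left(-1870\right) \left(- \frac{1}{986}\right) = \frac{55}{29} \approx 1.8966$)
$\left(B + D{\left(43 \right)}\right) + 1684 = \left(\frac{55}{29} - 516\right) + 1684 = - \frac{14909}{29} + 1684 = \frac{33927}{29}$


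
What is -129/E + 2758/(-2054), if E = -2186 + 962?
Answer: -518471/419016 ≈ -1.2374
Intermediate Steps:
E = -1224
-129/E + 2758/(-2054) = -129/(-1224) + 2758/(-2054) = -129*(-1/1224) + 2758*(-1/2054) = 43/408 - 1379/1027 = -518471/419016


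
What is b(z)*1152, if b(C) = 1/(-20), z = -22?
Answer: -288/5 ≈ -57.600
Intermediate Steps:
b(C) = -1/20
b(z)*1152 = -1/20*1152 = -288/5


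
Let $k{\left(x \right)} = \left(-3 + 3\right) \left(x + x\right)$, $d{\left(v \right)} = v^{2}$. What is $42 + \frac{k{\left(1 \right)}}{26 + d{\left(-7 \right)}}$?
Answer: $42$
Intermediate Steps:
$k{\left(x \right)} = 0$ ($k{\left(x \right)} = 0 \cdot 2 x = 0$)
$42 + \frac{k{\left(1 \right)}}{26 + d{\left(-7 \right)}} = 42 + \frac{0}{26 + \left(-7\right)^{2}} = 42 + \frac{0}{26 + 49} = 42 + \frac{0}{75} = 42 + 0 \cdot \frac{1}{75} = 42 + 0 = 42$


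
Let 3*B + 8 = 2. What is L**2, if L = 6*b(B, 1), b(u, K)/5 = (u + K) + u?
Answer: 8100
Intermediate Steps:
B = -2 (B = -8/3 + (1/3)*2 = -8/3 + 2/3 = -2)
b(u, K) = 5*K + 10*u (b(u, K) = 5*((u + K) + u) = 5*((K + u) + u) = 5*(K + 2*u) = 5*K + 10*u)
L = -90 (L = 6*(5*1 + 10*(-2)) = 6*(5 - 20) = 6*(-15) = -90)
L**2 = (-90)**2 = 8100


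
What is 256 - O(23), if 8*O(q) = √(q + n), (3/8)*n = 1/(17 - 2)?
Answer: 256 - √5215/120 ≈ 255.40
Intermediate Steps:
n = 8/45 (n = 8/(3*(17 - 2)) = (8/3)/15 = (8/3)*(1/15) = 8/45 ≈ 0.17778)
O(q) = √(8/45 + q)/8 (O(q) = √(q + 8/45)/8 = √(8/45 + q)/8)
256 - O(23) = 256 - √(40 + 225*23)/120 = 256 - √(40 + 5175)/120 = 256 - √5215/120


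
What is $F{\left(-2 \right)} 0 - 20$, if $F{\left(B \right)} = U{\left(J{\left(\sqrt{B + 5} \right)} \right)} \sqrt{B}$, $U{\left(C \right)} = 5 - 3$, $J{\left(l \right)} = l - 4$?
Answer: $-20$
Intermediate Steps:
$J{\left(l \right)} = -4 + l$
$U{\left(C \right)} = 2$
$F{\left(B \right)} = 2 \sqrt{B}$
$F{\left(-2 \right)} 0 - 20 = 2 \sqrt{-2} \cdot 0 - 20 = 2 i \sqrt{2} \cdot 0 - 20 = 0 - 20 = -20$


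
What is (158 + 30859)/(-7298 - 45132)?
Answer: -633/1070 ≈ -0.59159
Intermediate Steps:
(158 + 30859)/(-7298 - 45132) = 31017/(-52430) = 31017*(-1/52430) = -633/1070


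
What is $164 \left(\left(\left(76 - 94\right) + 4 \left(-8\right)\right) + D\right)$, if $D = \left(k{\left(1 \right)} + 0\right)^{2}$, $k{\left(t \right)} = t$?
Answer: $-8036$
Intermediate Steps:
$D = 1$ ($D = \left(1 + 0\right)^{2} = 1^{2} = 1$)
$164 \left(\left(\left(76 - 94\right) + 4 \left(-8\right)\right) + D\right) = 164 \left(\left(\left(76 - 94\right) + 4 \left(-8\right)\right) + 1\right) = 164 \left(\left(-18 - 32\right) + 1\right) = 164 \left(-50 + 1\right) = 164 \left(-49\right) = -8036$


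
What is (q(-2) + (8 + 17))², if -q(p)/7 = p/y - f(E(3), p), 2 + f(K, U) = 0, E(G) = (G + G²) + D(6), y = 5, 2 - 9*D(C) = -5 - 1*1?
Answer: 4761/25 ≈ 190.44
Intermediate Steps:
D(C) = 8/9 (D(C) = 2/9 - (-5 - 1*1)/9 = 2/9 - (-5 - 1)/9 = 2/9 - ⅑*(-6) = 2/9 + ⅔ = 8/9)
E(G) = 8/9 + G + G² (E(G) = (G + G²) + 8/9 = 8/9 + G + G²)
f(K, U) = -2 (f(K, U) = -2 + 0 = -2)
q(p) = -14 - 7*p/5 (q(p) = -7*(p/5 - 1*(-2)) = -7*(p*(⅕) + 2) = -7*(p/5 + 2) = -7*(2 + p/5) = -14 - 7*p/5)
(q(-2) + (8 + 17))² = ((-14 - 7/5*(-2)) + (8 + 17))² = ((-14 + 14/5) + 25)² = (-56/5 + 25)² = (69/5)² = 4761/25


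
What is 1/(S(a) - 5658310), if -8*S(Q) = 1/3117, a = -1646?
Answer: -24936/141095618161 ≈ -1.7673e-7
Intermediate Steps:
S(Q) = -1/24936 (S(Q) = -1/8/3117 = -1/8*1/3117 = -1/24936)
1/(S(a) - 5658310) = 1/(-1/24936 - 5658310) = 1/(-141095618161/24936) = -24936/141095618161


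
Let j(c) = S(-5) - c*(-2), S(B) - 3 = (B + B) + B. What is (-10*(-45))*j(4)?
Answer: -1800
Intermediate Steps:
S(B) = 3 + 3*B (S(B) = 3 + ((B + B) + B) = 3 + (2*B + B) = 3 + 3*B)
j(c) = -12 + 2*c (j(c) = (3 + 3*(-5)) - c*(-2) = (3 - 15) - (-2)*c = -12 + 2*c)
(-10*(-45))*j(4) = (-10*(-45))*(-12 + 2*4) = 450*(-12 + 8) = 450*(-4) = -1800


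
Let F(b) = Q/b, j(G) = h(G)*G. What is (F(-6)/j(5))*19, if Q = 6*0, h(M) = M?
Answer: 0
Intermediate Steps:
Q = 0
j(G) = G² (j(G) = G*G = G²)
F(b) = 0 (F(b) = 0/b = 0)
(F(-6)/j(5))*19 = (0/5²)*19 = (0/25)*19 = ((1/25)*0)*19 = 0*19 = 0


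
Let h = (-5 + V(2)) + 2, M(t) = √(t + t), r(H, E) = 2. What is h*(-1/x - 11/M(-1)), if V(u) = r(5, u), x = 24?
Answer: 1/24 - 11*I*√2/2 ≈ 0.041667 - 7.7782*I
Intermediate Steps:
V(u) = 2
M(t) = √2*√t (M(t) = √(2*t) = √2*√t)
h = -1 (h = (-5 + 2) + 2 = -3 + 2 = -1)
h*(-1/x - 11/M(-1)) = -(-1/24 - 11*(-I*√2/2)) = -(-1/24 - (-11)*I*√2/2) = -(-1/24 + 11*I*√2/2) = 1/24 - 11*I*√2/2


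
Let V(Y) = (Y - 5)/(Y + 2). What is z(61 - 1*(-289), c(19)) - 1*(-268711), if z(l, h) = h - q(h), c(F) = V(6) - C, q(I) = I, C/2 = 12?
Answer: 268711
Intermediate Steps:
V(Y) = (-5 + Y)/(2 + Y)
C = 24 (C = 2*12 = 24)
c(F) = -191/8 (c(F) = (-5 + 6)/(2 + 6) - 1*24 = 1/8 - 24 = -191/8)
z(l, h) = 0 (z(l, h) = h - h = 0)
z(61 - 1*(-289), c(19)) - 1*(-268711) = 0 - 1*(-268711) = 0 + 268711 = 268711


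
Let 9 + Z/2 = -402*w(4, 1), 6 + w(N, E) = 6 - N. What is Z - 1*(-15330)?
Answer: 18528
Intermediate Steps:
w(N, E) = -N (w(N, E) = -6 + (6 - N) = -N)
Z = 3198 (Z = -18 + 2*(-(-402)*4) = -18 + 2*(-402*(-4)) = -18 + 2*1608 = -18 + 3216 = 3198)
Z - 1*(-15330) = 3198 - 1*(-15330) = 3198 + 15330 = 18528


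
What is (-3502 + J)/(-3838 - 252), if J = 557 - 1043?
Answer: 1994/2045 ≈ 0.97506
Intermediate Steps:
J = -486
(-3502 + J)/(-3838 - 252) = (-3502 - 486)/(-3838 - 252) = -3988/(-4090) = -3988*(-1/4090) = 1994/2045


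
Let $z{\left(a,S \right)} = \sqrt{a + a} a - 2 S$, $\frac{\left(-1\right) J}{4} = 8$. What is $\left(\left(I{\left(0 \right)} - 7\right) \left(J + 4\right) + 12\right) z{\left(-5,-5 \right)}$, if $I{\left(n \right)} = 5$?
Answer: $680 - 340 i \sqrt{10} \approx 680.0 - 1075.2 i$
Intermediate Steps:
$J = -32$ ($J = \left(-4\right) 8 = -32$)
$z{\left(a,S \right)} = - 2 S + \sqrt{2} a^{\frac{3}{2}}$ ($z{\left(a,S \right)} = \sqrt{2 a} a - 2 S = \sqrt{2} \sqrt{a} a - 2 S = \sqrt{2} a^{\frac{3}{2}} - 2 S = - 2 S + \sqrt{2} a^{\frac{3}{2}}$)
$\left(\left(I{\left(0 \right)} - 7\right) \left(J + 4\right) + 12\right) z{\left(-5,-5 \right)} = \left(\left(5 - 7\right) \left(-32 + 4\right) + 12\right) \left(\left(-2\right) \left(-5\right) + \sqrt{2} \left(-5\right)^{\frac{3}{2}}\right) = \left(\left(-2\right) \left(-28\right) + 12\right) \left(10 + \sqrt{2} \left(- 5 i \sqrt{5}\right)\right) = \left(56 + 12\right) \left(10 - 5 i \sqrt{10}\right) = 68 \left(10 - 5 i \sqrt{10}\right) = 680 - 340 i \sqrt{10}$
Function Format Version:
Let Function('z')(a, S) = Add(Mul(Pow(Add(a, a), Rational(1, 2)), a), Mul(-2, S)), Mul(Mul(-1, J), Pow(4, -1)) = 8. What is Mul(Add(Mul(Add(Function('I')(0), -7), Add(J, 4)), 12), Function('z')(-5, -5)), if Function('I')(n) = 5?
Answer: Add(680, Mul(-340, I, Pow(10, Rational(1, 2)))) ≈ Add(680.00, Mul(-1075.2, I))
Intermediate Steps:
J = -32 (J = Mul(-4, 8) = -32)
Function('z')(a, S) = Add(Mul(-2, S), Mul(Pow(2, Rational(1, 2)), Pow(a, Rational(3, 2)))) (Function('z')(a, S) = Add(Mul(Pow(Mul(2, a), Rational(1, 2)), a), Mul(-2, S)) = Add(Mul(Mul(Pow(2, Rational(1, 2)), Pow(a, Rational(1, 2))), a), Mul(-2, S)) = Add(Mul(Pow(2, Rational(1, 2)), Pow(a, Rational(3, 2))), Mul(-2, S)) = Add(Mul(-2, S), Mul(Pow(2, Rational(1, 2)), Pow(a, Rational(3, 2)))))
Mul(Add(Mul(Add(Function('I')(0), -7), Add(J, 4)), 12), Function('z')(-5, -5)) = Mul(Add(Mul(Add(5, -7), Add(-32, 4)), 12), Add(Mul(-2, -5), Mul(Pow(2, Rational(1, 2)), Pow(-5, Rational(3, 2))))) = Mul(Add(Mul(-2, -28), 12), Add(10, Mul(Pow(2, Rational(1, 2)), Mul(-5, I, Pow(5, Rational(1, 2)))))) = Mul(Add(56, 12), Add(10, Mul(-5, I, Pow(10, Rational(1, 2))))) = Mul(68, Add(10, Mul(-5, I, Pow(10, Rational(1, 2))))) = Add(680, Mul(-340, I, Pow(10, Rational(1, 2))))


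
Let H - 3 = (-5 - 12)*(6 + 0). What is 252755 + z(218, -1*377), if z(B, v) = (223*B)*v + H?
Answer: -18074822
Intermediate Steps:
H = -99 (H = 3 + (-5 - 12)*(6 + 0) = 3 - 17*6 = 3 - 102 = -99)
z(B, v) = -99 + 223*B*v (z(B, v) = (223*B)*v - 99 = 223*B*v - 99 = -99 + 223*B*v)
252755 + z(218, -1*377) = 252755 + (-99 + 223*218*(-1*377)) = 252755 + (-99 + 223*218*(-377)) = 252755 + (-99 - 18327478) = 252755 - 18327577 = -18074822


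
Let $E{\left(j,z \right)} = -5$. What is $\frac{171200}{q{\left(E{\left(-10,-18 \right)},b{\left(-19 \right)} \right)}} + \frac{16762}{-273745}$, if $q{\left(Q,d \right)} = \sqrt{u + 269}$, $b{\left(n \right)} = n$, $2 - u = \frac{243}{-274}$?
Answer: $- \frac{16762}{273745} + \frac{171200 \sqrt{20412178}}{74497} \approx 10383.0$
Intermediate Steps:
$u = \frac{791}{274}$ ($u = 2 - \frac{243}{-274} = 2 - 243 \left(- \frac{1}{274}\right) = 2 - - \frac{243}{274} = 2 + \frac{243}{274} = \frac{791}{274} \approx 2.8869$)
$q{\left(Q,d \right)} = \frac{\sqrt{20412178}}{274}$ ($q{\left(Q,d \right)} = \sqrt{\frac{791}{274} + 269} = \sqrt{\frac{74497}{274}} = \frac{\sqrt{20412178}}{274}$)
$\frac{171200}{q{\left(E{\left(-10,-18 \right)},b{\left(-19 \right)} \right)}} + \frac{16762}{-273745} = \frac{171200}{\frac{1}{274} \sqrt{20412178}} + \frac{16762}{-273745} = 171200 \frac{\sqrt{20412178}}{74497} + 16762 \left(- \frac{1}{273745}\right) = \frac{171200 \sqrt{20412178}}{74497} - \frac{16762}{273745} = - \frac{16762}{273745} + \frac{171200 \sqrt{20412178}}{74497}$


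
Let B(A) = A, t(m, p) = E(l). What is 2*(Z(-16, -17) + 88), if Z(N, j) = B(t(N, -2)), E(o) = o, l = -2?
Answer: 172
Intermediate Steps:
t(m, p) = -2
Z(N, j) = -2
2*(Z(-16, -17) + 88) = 2*(-2 + 88) = 2*86 = 172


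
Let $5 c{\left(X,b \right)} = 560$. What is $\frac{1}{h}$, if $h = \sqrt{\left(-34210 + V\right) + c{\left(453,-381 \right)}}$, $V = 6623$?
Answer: $- \frac{i \sqrt{1099}}{5495} \approx - 0.006033 i$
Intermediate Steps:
$c{\left(X,b \right)} = 112$ ($c{\left(X,b \right)} = \frac{1}{5} \cdot 560 = 112$)
$h = 5 i \sqrt{1099}$ ($h = \sqrt{\left(-34210 + 6623\right) + 112} = \sqrt{-27587 + 112} = \sqrt{-27475} = 5 i \sqrt{1099} \approx 165.76 i$)
$\frac{1}{h} = \frac{1}{5 i \sqrt{1099}} = - \frac{i \sqrt{1099}}{5495}$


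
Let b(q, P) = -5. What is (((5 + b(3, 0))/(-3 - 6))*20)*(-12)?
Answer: 0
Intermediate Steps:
(((5 + b(3, 0))/(-3 - 6))*20)*(-12) = (((5 - 5)/(-3 - 6))*20)*(-12) = ((0/(-9))*20)*(-12) = ((0*(-1/9))*20)*(-12) = (0*20)*(-12) = 0*(-12) = 0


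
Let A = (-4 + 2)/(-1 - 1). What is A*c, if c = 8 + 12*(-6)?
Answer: -64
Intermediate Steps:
c = -64 (c = 8 - 72 = -64)
A = 1 (A = -2/(-2) = -2*(-½) = 1)
A*c = 1*(-64) = -64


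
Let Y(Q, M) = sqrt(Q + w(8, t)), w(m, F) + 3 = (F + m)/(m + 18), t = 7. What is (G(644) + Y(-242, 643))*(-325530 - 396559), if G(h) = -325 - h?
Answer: 699704241 - 722089*I*sqrt(165230)/26 ≈ 6.997e+8 - 1.1289e+7*I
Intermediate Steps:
w(m, F) = -3 + (F + m)/(18 + m) (w(m, F) = -3 + (F + m)/(m + 18) = -3 + (F + m)/(18 + m))
Y(Q, M) = sqrt(-63/26 + Q) (Y(Q, M) = sqrt(Q + (-54 + 7 - 2*8)/(18 + 8)) = sqrt(Q + (-54 + 7 - 16)/26) = sqrt(Q + (1/26)*(-63)) = sqrt(Q - 63/26) = sqrt(-63/26 + Q))
(G(644) + Y(-242, 643))*(-325530 - 396559) = ((-325 - 1*644) + sqrt(-1638 + 676*(-242))/26)*(-325530 - 396559) = ((-325 - 644) + sqrt(-1638 - 163592)/26)*(-722089) = (-969 + sqrt(-165230)/26)*(-722089) = (-969 + (I*sqrt(165230))/26)*(-722089) = (-969 + I*sqrt(165230)/26)*(-722089) = 699704241 - 722089*I*sqrt(165230)/26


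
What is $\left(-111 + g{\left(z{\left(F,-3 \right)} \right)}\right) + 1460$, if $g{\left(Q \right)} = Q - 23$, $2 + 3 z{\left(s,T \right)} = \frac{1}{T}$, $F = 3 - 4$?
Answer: $\frac{11927}{9} \approx 1325.2$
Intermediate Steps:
$F = -1$ ($F = 3 - 4 = -1$)
$z{\left(s,T \right)} = - \frac{2}{3} + \frac{1}{3 T}$
$g{\left(Q \right)} = -23 + Q$ ($g{\left(Q \right)} = Q - 23 = -23 + Q$)
$\left(-111 + g{\left(z{\left(F,-3 \right)} \right)}\right) + 1460 = \left(-111 - \left(23 - \frac{1 - -6}{3 \left(-3\right)}\right)\right) + 1460 = \left(-111 - \left(23 + \frac{1 + 6}{9}\right)\right) + 1460 = \left(-111 - \left(23 + \frac{1}{9} \cdot 7\right)\right) + 1460 = \left(-111 - \frac{214}{9}\right) + 1460 = - \frac{1213}{9} + 1460 = \frac{11927}{9}$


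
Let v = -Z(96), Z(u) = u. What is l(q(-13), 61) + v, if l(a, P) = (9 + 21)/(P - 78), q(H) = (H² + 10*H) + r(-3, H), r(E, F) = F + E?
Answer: -1662/17 ≈ -97.765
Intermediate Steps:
r(E, F) = E + F
v = -96 (v = -1*96 = -96)
q(H) = -3 + H² + 11*H (q(H) = (H² + 10*H) + (-3 + H) = -3 + H² + 11*H)
l(a, P) = 30/(-78 + P)
l(q(-13), 61) + v = 30/(-78 + 61) - 96 = 30/(-17) - 96 = 30*(-1/17) - 96 = -30/17 - 96 = -1662/17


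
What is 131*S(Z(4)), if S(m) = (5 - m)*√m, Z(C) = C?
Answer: 262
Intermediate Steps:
S(m) = √m*(5 - m)
131*S(Z(4)) = 131*(√4*(5 - 1*4)) = 131*(2*(5 - 4)) = 131*(2*1) = 131*2 = 262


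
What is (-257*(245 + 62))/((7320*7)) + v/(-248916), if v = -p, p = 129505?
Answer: -1083615607/1062871320 ≈ -1.0195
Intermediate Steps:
v = -129505 (v = -1*129505 = -129505)
(-257*(245 + 62))/((7320*7)) + v/(-248916) = (-257*(245 + 62))/((7320*7)) - 129505/(-248916) = -257*307/51240 - 129505*(-1/248916) = -78899*1/51240 + 129505/248916 = -78899/51240 + 129505/248916 = -1083615607/1062871320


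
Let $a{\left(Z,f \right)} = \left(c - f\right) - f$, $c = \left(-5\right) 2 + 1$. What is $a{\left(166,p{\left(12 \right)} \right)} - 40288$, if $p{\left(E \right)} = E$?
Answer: $-40321$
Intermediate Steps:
$c = -9$ ($c = -10 + 1 = -9$)
$a{\left(Z,f \right)} = -9 - 2 f$ ($a{\left(Z,f \right)} = \left(-9 - f\right) - f = -9 - 2 f$)
$a{\left(166,p{\left(12 \right)} \right)} - 40288 = \left(-9 - 24\right) - 40288 = -33 - 40288 = -40321$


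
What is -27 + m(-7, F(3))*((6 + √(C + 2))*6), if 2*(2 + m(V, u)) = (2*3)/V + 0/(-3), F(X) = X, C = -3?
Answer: -801/7 - 102*I/7 ≈ -114.43 - 14.571*I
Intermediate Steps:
m(V, u) = -2 + 3/V (m(V, u) = -2 + ((2*3)/V + 0/(-3))/2 = -2 + (6/V + 0*(-⅓))/2 = -2 + (6/V + 0)/2 = -2 + (6/V)/2 = -2 + 3/V)
-27 + m(-7, F(3))*((6 + √(C + 2))*6) = -27 + (-2 + 3/(-7))*((6 + √(-3 + 2))*6) = -27 + (-2 + 3*(-⅐))*((6 + √(-1))*6) = -27 + (-2 - 3/7)*((6 + I)*6) = -27 - 17*(36 + 6*I)/7 = -27 + (-612/7 - 102*I/7) = -801/7 - 102*I/7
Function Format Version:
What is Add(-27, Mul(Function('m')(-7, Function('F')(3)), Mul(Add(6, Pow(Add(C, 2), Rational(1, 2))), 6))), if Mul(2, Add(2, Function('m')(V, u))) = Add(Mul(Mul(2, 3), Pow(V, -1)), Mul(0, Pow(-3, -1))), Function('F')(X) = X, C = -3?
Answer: Add(Rational(-801, 7), Mul(Rational(-102, 7), I)) ≈ Add(-114.43, Mul(-14.571, I))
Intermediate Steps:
Function('m')(V, u) = Add(-2, Mul(3, Pow(V, -1))) (Function('m')(V, u) = Add(-2, Mul(Rational(1, 2), Add(Mul(Mul(2, 3), Pow(V, -1)), Mul(0, Pow(-3, -1))))) = Add(-2, Mul(Rational(1, 2), Add(Mul(6, Pow(V, -1)), Mul(0, Rational(-1, 3))))) = Add(-2, Mul(Rational(1, 2), Add(Mul(6, Pow(V, -1)), 0))) = Add(-2, Mul(Rational(1, 2), Mul(6, Pow(V, -1)))) = Add(-2, Mul(3, Pow(V, -1))))
Add(-27, Mul(Function('m')(-7, Function('F')(3)), Mul(Add(6, Pow(Add(C, 2), Rational(1, 2))), 6))) = Add(-27, Mul(Add(-2, Mul(3, Pow(-7, -1))), Mul(Add(6, Pow(Add(-3, 2), Rational(1, 2))), 6))) = Add(-27, Mul(Add(-2, Mul(3, Rational(-1, 7))), Mul(Add(6, Pow(-1, Rational(1, 2))), 6))) = Add(-27, Mul(Add(-2, Rational(-3, 7)), Mul(Add(6, I), 6))) = Add(-27, Mul(Rational(-17, 7), Add(36, Mul(6, I)))) = Add(-27, Add(Rational(-612, 7), Mul(Rational(-102, 7), I))) = Add(Rational(-801, 7), Mul(Rational(-102, 7), I))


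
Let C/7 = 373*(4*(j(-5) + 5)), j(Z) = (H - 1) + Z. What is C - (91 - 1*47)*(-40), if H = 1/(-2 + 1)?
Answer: -19128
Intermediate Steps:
H = -1 (H = 1/(-1) = -1)
j(Z) = -2 + Z (j(Z) = (-1 - 1) + Z = -2 + Z)
C = -20888 (C = 7*(373*(4*((-2 - 5) + 5))) = 7*(373*(4*(-7 + 5))) = 7*(373*(4*(-2))) = 7*(373*(-8)) = 7*(-2984) = -20888)
C - (91 - 1*47)*(-40) = -20888 - (91 - 1*47)*(-40) = -20888 - (91 - 47)*(-40) = -20888 - 44*(-40) = -20888 - 1*(-1760) = -20888 + 1760 = -19128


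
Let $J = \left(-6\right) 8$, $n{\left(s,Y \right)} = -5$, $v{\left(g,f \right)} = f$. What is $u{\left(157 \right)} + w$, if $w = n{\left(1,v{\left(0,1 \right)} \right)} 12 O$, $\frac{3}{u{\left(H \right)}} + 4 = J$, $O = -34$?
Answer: $\frac{106077}{52} \approx 2039.9$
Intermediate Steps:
$J = -48$
$u{\left(H \right)} = - \frac{3}{52}$ ($u{\left(H \right)} = \frac{3}{-4 - 48} = \frac{3}{-52} = 3 \left(- \frac{1}{52}\right) = - \frac{3}{52}$)
$w = 2040$ ($w = \left(-5\right) 12 \left(-34\right) = \left(-60\right) \left(-34\right) = 2040$)
$u{\left(157 \right)} + w = - \frac{3}{52} + 2040 = \frac{106077}{52}$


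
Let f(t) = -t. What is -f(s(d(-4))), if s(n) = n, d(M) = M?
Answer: -4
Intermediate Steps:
-f(s(d(-4))) = -(-1)*(-4) = -1*4 = -4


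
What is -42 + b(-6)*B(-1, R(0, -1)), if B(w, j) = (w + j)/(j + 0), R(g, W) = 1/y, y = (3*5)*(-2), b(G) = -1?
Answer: -73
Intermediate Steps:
y = -30 (y = 15*(-2) = -30)
R(g, W) = -1/30 (R(g, W) = 1/(-30) = -1/30)
B(w, j) = (j + w)/j
-42 + b(-6)*B(-1, R(0, -1)) = -42 - (-1/30 - 1)/(-1/30) = -42 - (-30)*(-31)/30 = -42 - 1*31 = -42 - 31 = -73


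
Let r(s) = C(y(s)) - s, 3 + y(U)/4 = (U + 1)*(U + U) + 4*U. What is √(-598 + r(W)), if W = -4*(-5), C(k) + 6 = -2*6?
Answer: 2*I*√159 ≈ 25.219*I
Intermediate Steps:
y(U) = -12 + 16*U + 8*U*(1 + U) (y(U) = -12 + 4*((U + 1)*(U + U) + 4*U) = -12 + 4*((1 + U)*(2*U) + 4*U) = -12 + 4*(2*U*(1 + U) + 4*U) = -12 + 4*(4*U + 2*U*(1 + U)) = -12 + (16*U + 8*U*(1 + U)) = -12 + 16*U + 8*U*(1 + U))
C(k) = -18 (C(k) = -6 - 2*6 = -6 - 12 = -18)
W = 20
r(s) = -18 - s
√(-598 + r(W)) = √(-598 + (-18 - 1*20)) = √(-598 + (-18 - 20)) = √(-598 - 38) = √(-636) = 2*I*√159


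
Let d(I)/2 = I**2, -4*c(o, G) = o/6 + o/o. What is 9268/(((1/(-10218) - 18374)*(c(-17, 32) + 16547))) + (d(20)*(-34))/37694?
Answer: -1014073431582570272/1405252547167449689 ≈ -0.72163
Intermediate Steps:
c(o, G) = -1/4 - o/24 (c(o, G) = -(o/6 + o/o)/4 = -(o*(1/6) + 1)/4 = -(o/6 + 1)/4 = -(1 + o/6)/4 = -1/4 - o/24)
d(I) = 2*I**2
9268/(((1/(-10218) - 18374)*(c(-17, 32) + 16547))) + (d(20)*(-34))/37694 = 9268/(((1/(-10218) - 18374)*((-1/4 - 1/24*(-17)) + 16547))) + ((2*20**2)*(-34))/37694 = 9268/(((-1/10218 - 18374)*((-1/4 + 17/24) + 16547))) + ((2*400)*(-34))*(1/37694) = 9268/((-187745533*(11/24 + 16547)/10218)) + (800*(-34))*(1/37694) = 9268/((-187745533/10218*397139/24)) - 27200*1/37694 = 9268/(-74561073230087/245232) - 13600/18847 = 9268*(-245232/74561073230087) - 13600/18847 = -2272810176/74561073230087 - 13600/18847 = -1014073431582570272/1405252547167449689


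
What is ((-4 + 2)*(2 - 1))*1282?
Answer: -2564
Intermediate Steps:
((-4 + 2)*(2 - 1))*1282 = -2*1*1282 = -2*1282 = -2564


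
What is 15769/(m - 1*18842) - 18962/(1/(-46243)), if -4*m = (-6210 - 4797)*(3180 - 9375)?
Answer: 59857720944603402/68263733 ≈ 8.7686e+8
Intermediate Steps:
m = -68188365/4 (m = -(-6210 - 4797)*(3180 - 9375)/4 = -(-11007)*(-6195)/4 = -¼*68188365 = -68188365/4 ≈ -1.7047e+7)
15769/(m - 1*18842) - 18962/(1/(-46243)) = 15769/(-68188365/4 - 1*18842) - 18962/(1/(-46243)) = 15769/(-68188365/4 - 18842) - 18962/(-1/46243) = 15769/(-68263733/4) - 18962*(-46243) = 15769*(-4/68263733) + 876859766 = -63076/68263733 + 876859766 = 59857720944603402/68263733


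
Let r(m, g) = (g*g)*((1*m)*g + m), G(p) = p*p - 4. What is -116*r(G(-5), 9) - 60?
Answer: -1973220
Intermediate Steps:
G(p) = -4 + p² (G(p) = p² - 4 = -4 + p²)
r(m, g) = g²*(m + g*m) (r(m, g) = g²*(m*g + m) = g²*(g*m + m) = g²*(m + g*m))
-116*r(G(-5), 9) - 60 = -116*(-4 + (-5)²)*9²*(1 + 9) - 60 = -116*(-4 + 25)*81*10 - 60 = -2436*81*10 - 60 = -116*17010 - 60 = -1973160 - 60 = -1973220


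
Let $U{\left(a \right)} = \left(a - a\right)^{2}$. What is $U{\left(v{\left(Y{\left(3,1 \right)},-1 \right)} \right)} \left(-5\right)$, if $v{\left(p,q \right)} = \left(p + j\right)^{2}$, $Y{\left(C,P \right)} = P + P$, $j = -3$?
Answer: $0$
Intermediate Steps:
$Y{\left(C,P \right)} = 2 P$
$v{\left(p,q \right)} = \left(-3 + p\right)^{2}$ ($v{\left(p,q \right)} = \left(p - 3\right)^{2} = \left(-3 + p\right)^{2}$)
$U{\left(a \right)} = 0$ ($U{\left(a \right)} = 0^{2} = 0$)
$U{\left(v{\left(Y{\left(3,1 \right)},-1 \right)} \right)} \left(-5\right) = 0 \left(-5\right) = 0$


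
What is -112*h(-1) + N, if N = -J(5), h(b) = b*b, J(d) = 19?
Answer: -131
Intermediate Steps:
h(b) = b²
N = -19 (N = -1*19 = -19)
-112*h(-1) + N = -112*(-1)² - 19 = -112*1 - 19 = -112 - 19 = -131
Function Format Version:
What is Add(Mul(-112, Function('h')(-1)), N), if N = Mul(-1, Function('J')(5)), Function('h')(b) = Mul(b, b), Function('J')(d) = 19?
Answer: -131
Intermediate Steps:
Function('h')(b) = Pow(b, 2)
N = -19 (N = Mul(-1, 19) = -19)
Add(Mul(-112, Function('h')(-1)), N) = Add(Mul(-112, Pow(-1, 2)), -19) = Add(Mul(-112, 1), -19) = Add(-112, -19) = -131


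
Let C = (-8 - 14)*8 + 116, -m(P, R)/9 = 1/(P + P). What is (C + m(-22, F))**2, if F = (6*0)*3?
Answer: 6922161/1936 ≈ 3575.5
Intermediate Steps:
F = 0 (F = 0*3 = 0)
m(P, R) = -9/(2*P) (m(P, R) = -9/(P + P) = -9*1/(2*P) = -9/(2*P))
C = -60 (C = -22*8 + 116 = -176 + 116 = -60)
(C + m(-22, F))**2 = (-60 - 9/2/(-22))**2 = (-60 - 9/2*(-1/22))**2 = (-60 + 9/44)**2 = (-2631/44)**2 = 6922161/1936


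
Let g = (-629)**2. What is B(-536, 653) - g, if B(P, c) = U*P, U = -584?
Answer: -82617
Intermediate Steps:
B(P, c) = -584*P
g = 395641
B(-536, 653) - g = -584*(-536) - 1*395641 = 313024 - 395641 = -82617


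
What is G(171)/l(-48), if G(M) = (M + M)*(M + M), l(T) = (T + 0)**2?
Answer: 3249/64 ≈ 50.766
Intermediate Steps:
l(T) = T**2
G(M) = 4*M**2 (G(M) = (2*M)*(2*M) = 4*M**2)
G(171)/l(-48) = (4*171**2)/((-48)**2) = (4*29241)/2304 = 116964*(1/2304) = 3249/64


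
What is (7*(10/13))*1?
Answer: 70/13 ≈ 5.3846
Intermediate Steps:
(7*(10/13))*1 = (70/13)*1 = 70/13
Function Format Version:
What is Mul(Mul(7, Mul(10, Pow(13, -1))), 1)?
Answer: Rational(70, 13) ≈ 5.3846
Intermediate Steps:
Mul(Mul(7, Mul(10, Pow(13, -1))), 1) = Mul(Mul(7, Mul(10, Rational(1, 13))), 1) = Mul(Mul(7, Rational(10, 13)), 1) = Mul(Rational(70, 13), 1) = Rational(70, 13)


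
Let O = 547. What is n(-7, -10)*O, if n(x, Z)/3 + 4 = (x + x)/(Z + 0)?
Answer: -21333/5 ≈ -4266.6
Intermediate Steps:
n(x, Z) = -12 + 6*x/Z (n(x, Z) = -12 + 3*((x + x)/(Z + 0)) = -12 + 3*((2*x)/Z) = -12 + 3*(2*x/Z) = -12 + 6*x/Z)
n(-7, -10)*O = (-12 + 6*(-7)/(-10))*547 = (-12 + 6*(-7)*(-⅒))*547 = (-12 + 21/5)*547 = -39/5*547 = -21333/5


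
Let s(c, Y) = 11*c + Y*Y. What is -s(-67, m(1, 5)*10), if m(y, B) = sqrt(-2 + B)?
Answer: 437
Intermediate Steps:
s(c, Y) = Y**2 + 11*c (s(c, Y) = 11*c + Y**2 = Y**2 + 11*c)
-s(-67, m(1, 5)*10) = -((sqrt(-2 + 5)*10)**2 + 11*(-67)) = -((sqrt(3)*10)**2 - 737) = -((10*sqrt(3))**2 - 737) = -(300 - 737) = -1*(-437) = 437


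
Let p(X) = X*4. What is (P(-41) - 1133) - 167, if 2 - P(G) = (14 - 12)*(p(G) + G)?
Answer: -888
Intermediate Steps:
p(X) = 4*X
P(G) = 2 - 10*G (P(G) = 2 - (14 - 12)*(4*G + G) = 2 - 2*5*G = 2 - 10*G)
(P(-41) - 1133) - 167 = ((2 - 10*(-41)) - 1133) - 167 = ((2 + 410) - 1133) - 167 = (412 - 1133) - 167 = -721 - 167 = -888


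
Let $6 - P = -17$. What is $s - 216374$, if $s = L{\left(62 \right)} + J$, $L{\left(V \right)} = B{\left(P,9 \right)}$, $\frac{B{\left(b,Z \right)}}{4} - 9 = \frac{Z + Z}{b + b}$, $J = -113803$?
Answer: $- \frac{7593207}{23} \approx -3.3014 \cdot 10^{5}$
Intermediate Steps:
$P = 23$ ($P = 6 - -17 = 6 + 17 = 23$)
$B{\left(b,Z \right)} = 36 + \frac{4 Z}{b}$ ($B{\left(b,Z \right)} = 36 + 4 \frac{Z + Z}{b + b} = 36 + 4 \frac{2 Z}{2 b} = 36 + 4 \cdot 2 Z \frac{1}{2 b} = 36 + 4 \frac{Z}{b} = 36 + \frac{4 Z}{b}$)
$L{\left(V \right)} = \frac{864}{23}$ ($L{\left(V \right)} = 36 + 4 \cdot 9 \cdot \frac{1}{23} = 36 + \frac{36}{23} = \frac{864}{23}$)
$s = - \frac{2616605}{23}$ ($s = \frac{864}{23} - 113803 = - \frac{2616605}{23} \approx -1.1377 \cdot 10^{5}$)
$s - 216374 = - \frac{2616605}{23} - 216374 = - \frac{7593207}{23}$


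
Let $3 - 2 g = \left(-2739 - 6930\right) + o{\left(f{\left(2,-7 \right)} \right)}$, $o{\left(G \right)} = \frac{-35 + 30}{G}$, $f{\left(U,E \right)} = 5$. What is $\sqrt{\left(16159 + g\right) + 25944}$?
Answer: $\frac{9 \sqrt{2318}}{2} \approx 216.66$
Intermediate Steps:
$o{\left(G \right)} = - \frac{5}{G}$
$g = \frac{9673}{2}$ ($g = \frac{3}{2} - \frac{\left(-2739 - 6930\right) - \frac{5}{5}}{2} = \frac{3}{2} - \frac{-9669 - 1}{2} = \frac{3}{2} - -4835 = \frac{3}{2} + 4835 = \frac{9673}{2} \approx 4836.5$)
$\sqrt{\left(16159 + g\right) + 25944} = \sqrt{\left(16159 + \frac{9673}{2}\right) + 25944} = \sqrt{\frac{41991}{2} + 25944} = \sqrt{\frac{93879}{2}} = \frac{9 \sqrt{2318}}{2}$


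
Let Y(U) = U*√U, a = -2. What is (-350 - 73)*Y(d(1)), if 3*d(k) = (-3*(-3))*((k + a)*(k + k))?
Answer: 2538*I*√6 ≈ 6216.8*I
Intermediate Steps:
d(k) = 6*k*(-2 + k) (d(k) = ((-3*(-3))*((k - 2)*(k + k)))/3 = (9*((-2 + k)*(2*k)))/3 = (9*(2*k*(-2 + k)))/3 = (18*k*(-2 + k))/3 = 6*k*(-2 + k))
Y(U) = U^(3/2)
(-350 - 73)*Y(d(1)) = (-350 - 73)*(6*1*(-2 + 1))^(3/2) = -423*(-6*I*√6) = -(-2538)*I*√6 = 2538*I*√6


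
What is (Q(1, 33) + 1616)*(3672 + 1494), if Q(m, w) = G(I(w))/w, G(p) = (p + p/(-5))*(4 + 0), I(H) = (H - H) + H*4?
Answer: 42071904/5 ≈ 8.4144e+6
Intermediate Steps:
I(H) = 4*H (I(H) = 0 + 4*H = 4*H)
G(p) = 16*p/5 (G(p) = (p + p*(-⅕))*4 = (p - p/5)*4 = (4*p/5)*4 = 16*p/5)
Q(m, w) = 64/5 (Q(m, w) = (16*(4*w)/5)/w = (64*w/5)/w = 64/5)
(Q(1, 33) + 1616)*(3672 + 1494) = (64/5 + 1616)*(3672 + 1494) = (8144/5)*5166 = 42071904/5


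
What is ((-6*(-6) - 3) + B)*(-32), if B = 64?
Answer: -3104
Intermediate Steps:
((-6*(-6) - 3) + B)*(-32) = ((-6*(-6) - 3) + 64)*(-32) = ((36 - 3) + 64)*(-32) = (33 + 64)*(-32) = 97*(-32) = -3104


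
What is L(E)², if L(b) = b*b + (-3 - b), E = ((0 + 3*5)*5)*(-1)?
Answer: 32455809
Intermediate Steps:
E = -75 (E = ((0 + 15)*5)*(-1) = (15*5)*(-1) = 75*(-1) = -75)
L(b) = -3 + b² - b (L(b) = b² + (-3 - b) = -3 + b² - b)
L(E)² = (-3 + (-75)² - 1*(-75))² = (-3 + 5625 + 75)² = 5697² = 32455809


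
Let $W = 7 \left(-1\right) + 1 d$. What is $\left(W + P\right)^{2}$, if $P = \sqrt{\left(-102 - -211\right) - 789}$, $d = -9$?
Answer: $4 \left(8 - i \sqrt{170}\right)^{2} \approx -424.0 - 834.46 i$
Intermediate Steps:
$P = 2 i \sqrt{170}$ ($P = \sqrt{\left(-102 + 211\right) - 789} = \sqrt{109 - 789} = \sqrt{-680} = 2 i \sqrt{170} \approx 26.077 i$)
$W = -16$ ($W = 7 \left(-1\right) + 1 \left(-9\right) = -7 - 9 = -16$)
$\left(W + P\right)^{2} = \left(-16 + 2 i \sqrt{170}\right)^{2}$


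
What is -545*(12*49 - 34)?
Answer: -301930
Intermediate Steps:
-545*(12*49 - 34) = -545*(588 - 34) = -545*554 = -301930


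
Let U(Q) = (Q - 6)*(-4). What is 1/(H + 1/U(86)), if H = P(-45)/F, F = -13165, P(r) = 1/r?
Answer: -37915200/118421 ≈ -320.17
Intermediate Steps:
U(Q) = 24 - 4*Q (U(Q) = (-6 + Q)*(-4) = 24 - 4*Q)
H = 1/592425 (H = 1/(-45*(-13165)) = -1/45*(-1/13165) = 1/592425 ≈ 1.6880e-6)
1/(H + 1/U(86)) = 1/(1/592425 + 1/(24 - 4*86)) = 1/(1/592425 + 1/(24 - 344)) = 1/(1/592425 + 1/(-320)) = 1/(1/592425 - 1/320) = 1/(-118421/37915200) = -37915200/118421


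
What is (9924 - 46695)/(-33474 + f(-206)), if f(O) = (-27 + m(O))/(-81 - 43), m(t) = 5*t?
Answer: 651372/592817 ≈ 1.0988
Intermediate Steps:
f(O) = 27/124 - 5*O/124 (f(O) = (-27 + 5*O)/(-81 - 43) = (-27 + 5*O)/(-124) = (-27 + 5*O)*(-1/124) = 27/124 - 5*O/124)
(9924 - 46695)/(-33474 + f(-206)) = (9924 - 46695)/(-33474 + (27/124 - 5/124*(-206))) = -36771/(-33474 + (27/124 + 515/62)) = -36771/(-33474 + 1057/124) = -36771/(-4149719/124) = -36771*(-124/4149719) = 651372/592817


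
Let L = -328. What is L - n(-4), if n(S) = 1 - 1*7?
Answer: -322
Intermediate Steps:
n(S) = -6 (n(S) = 1 - 7 = -6)
L - n(-4) = -328 - 1*(-6) = -328 + 6 = -322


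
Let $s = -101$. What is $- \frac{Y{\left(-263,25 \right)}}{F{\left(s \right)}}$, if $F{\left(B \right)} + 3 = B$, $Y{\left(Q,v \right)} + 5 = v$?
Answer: $\frac{5}{26} \approx 0.19231$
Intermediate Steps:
$Y{\left(Q,v \right)} = -5 + v$
$F{\left(B \right)} = -3 + B$
$- \frac{Y{\left(-263,25 \right)}}{F{\left(s \right)}} = - \frac{-5 + 25}{-3 - 101} = - \frac{20}{-104} = - \frac{20 \left(-1\right)}{104} = \left(-1\right) \left(- \frac{5}{26}\right) = \frac{5}{26}$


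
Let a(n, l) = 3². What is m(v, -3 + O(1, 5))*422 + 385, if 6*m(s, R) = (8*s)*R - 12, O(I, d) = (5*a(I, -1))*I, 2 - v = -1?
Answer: 70437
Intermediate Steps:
v = 3 (v = 2 - 1*(-1) = 2 + 1 = 3)
a(n, l) = 9
O(I, d) = 45*I (O(I, d) = (5*9)*I = 45*I)
m(s, R) = -2 + 4*R*s/3 (m(s, R) = ((8*s)*R - 12)/6 = (8*R*s - 12)/6 = (-12 + 8*R*s)/6 = -2 + 4*R*s/3)
m(v, -3 + O(1, 5))*422 + 385 = (-2 + (4/3)*(-3 + 45*1)*3)*422 + 385 = (-2 + (4/3)*(-3 + 45)*3)*422 + 385 = (-2 + (4/3)*42*3)*422 + 385 = (-2 + 168)*422 + 385 = 166*422 + 385 = 70052 + 385 = 70437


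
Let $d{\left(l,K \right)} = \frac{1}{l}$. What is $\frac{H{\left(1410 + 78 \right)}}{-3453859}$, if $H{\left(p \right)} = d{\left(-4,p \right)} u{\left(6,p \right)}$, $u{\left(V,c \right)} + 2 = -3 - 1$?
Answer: $- \frac{3}{6907718} \approx -4.343 \cdot 10^{-7}$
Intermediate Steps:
$u{\left(V,c \right)} = -6$ ($u{\left(V,c \right)} = -2 - 4 = -6$)
$H{\left(p \right)} = \frac{3}{2}$ ($H{\left(p \right)} = \frac{1}{-4} \left(-6\right) = \left(- \frac{1}{4}\right) \left(-6\right) = \frac{3}{2}$)
$\frac{H{\left(1410 + 78 \right)}}{-3453859} = \frac{3}{2 \left(-3453859\right)} = \frac{3}{2} \left(- \frac{1}{3453859}\right) = - \frac{3}{6907718}$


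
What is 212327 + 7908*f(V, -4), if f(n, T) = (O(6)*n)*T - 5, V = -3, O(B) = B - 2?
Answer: 552371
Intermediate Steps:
O(B) = -2 + B
f(n, T) = -5 + 4*T*n (f(n, T) = ((-2 + 6)*n)*T - 5 = (4*n)*T - 5 = 4*T*n - 5 = -5 + 4*T*n)
212327 + 7908*f(V, -4) = 212327 + 7908*(-5 + 4*(-4)*(-3)) = 212327 + 7908*(-5 + 48) = 212327 + 7908*43 = 212327 + 340044 = 552371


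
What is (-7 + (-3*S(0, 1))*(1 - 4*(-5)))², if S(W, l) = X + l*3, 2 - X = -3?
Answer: 261121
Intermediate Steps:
X = 5 (X = 2 - 1*(-3) = 2 + 3 = 5)
S(W, l) = 5 + 3*l (S(W, l) = 5 + l*3 = 5 + 3*l)
(-7 + (-3*S(0, 1))*(1 - 4*(-5)))² = (-7 + (-3*(5 + 3*1))*(1 - 4*(-5)))² = (-7 + (-3*(5 + 3))*(1 + 20))² = (-7 - 3*8*21)² = (-7 - 24*21)² = (-7 - 504)² = (-511)² = 261121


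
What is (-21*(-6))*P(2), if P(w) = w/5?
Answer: 252/5 ≈ 50.400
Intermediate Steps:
P(w) = w/5 (P(w) = w*(⅕) = w/5)
(-21*(-6))*P(2) = (-21*(-6))*((⅕)*2) = 126*(⅖) = 252/5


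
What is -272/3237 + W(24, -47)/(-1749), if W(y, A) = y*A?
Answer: 1058536/1887171 ≈ 0.56091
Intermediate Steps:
W(y, A) = A*y
-272/3237 + W(24, -47)/(-1749) = -272/3237 - 47*24/(-1749) = -272*1/3237 - 1128*(-1/1749) = -272/3237 + 376/583 = 1058536/1887171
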